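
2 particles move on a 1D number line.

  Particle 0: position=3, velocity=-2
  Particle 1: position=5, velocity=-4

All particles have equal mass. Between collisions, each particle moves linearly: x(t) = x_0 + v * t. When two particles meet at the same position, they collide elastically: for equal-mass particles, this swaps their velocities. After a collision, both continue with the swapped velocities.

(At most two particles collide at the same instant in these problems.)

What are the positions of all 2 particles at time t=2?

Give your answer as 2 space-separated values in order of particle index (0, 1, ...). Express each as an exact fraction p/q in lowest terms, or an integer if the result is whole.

Answer: -3 -1

Derivation:
Collision at t=1: particles 0 and 1 swap velocities; positions: p0=1 p1=1; velocities now: v0=-4 v1=-2
Advance to t=2 (no further collisions before then); velocities: v0=-4 v1=-2; positions = -3 -1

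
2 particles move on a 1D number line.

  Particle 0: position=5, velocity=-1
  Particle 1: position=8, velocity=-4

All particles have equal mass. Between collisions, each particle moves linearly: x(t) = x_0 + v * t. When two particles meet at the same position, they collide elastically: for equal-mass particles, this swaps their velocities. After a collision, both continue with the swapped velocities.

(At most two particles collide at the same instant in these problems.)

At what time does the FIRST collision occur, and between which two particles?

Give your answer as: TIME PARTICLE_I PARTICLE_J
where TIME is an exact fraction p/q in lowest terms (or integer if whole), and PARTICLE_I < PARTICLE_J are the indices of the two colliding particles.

Pair (0,1): pos 5,8 vel -1,-4 -> gap=3, closing at 3/unit, collide at t=1
Earliest collision: t=1 between 0 and 1

Answer: 1 0 1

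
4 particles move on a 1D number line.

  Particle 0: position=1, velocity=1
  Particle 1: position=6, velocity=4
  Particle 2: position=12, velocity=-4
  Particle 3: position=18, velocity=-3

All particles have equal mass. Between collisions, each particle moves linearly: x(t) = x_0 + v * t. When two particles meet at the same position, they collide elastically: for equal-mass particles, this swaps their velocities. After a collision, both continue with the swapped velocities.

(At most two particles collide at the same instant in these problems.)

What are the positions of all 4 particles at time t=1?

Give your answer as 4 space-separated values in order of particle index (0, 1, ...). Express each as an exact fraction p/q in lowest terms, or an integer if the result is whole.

Answer: 2 8 10 15

Derivation:
Collision at t=3/4: particles 1 and 2 swap velocities; positions: p0=7/4 p1=9 p2=9 p3=63/4; velocities now: v0=1 v1=-4 v2=4 v3=-3
Advance to t=1 (no further collisions before then); velocities: v0=1 v1=-4 v2=4 v3=-3; positions = 2 8 10 15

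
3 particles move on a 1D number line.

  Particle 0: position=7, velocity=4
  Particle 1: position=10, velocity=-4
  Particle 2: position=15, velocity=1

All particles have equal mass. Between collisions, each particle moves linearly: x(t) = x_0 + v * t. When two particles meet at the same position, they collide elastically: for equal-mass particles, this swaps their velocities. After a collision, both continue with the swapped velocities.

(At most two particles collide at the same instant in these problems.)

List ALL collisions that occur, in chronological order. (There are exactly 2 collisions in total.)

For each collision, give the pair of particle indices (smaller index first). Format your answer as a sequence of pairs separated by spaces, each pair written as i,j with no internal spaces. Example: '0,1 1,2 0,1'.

Answer: 0,1 1,2

Derivation:
Collision at t=3/8: particles 0 and 1 swap velocities; positions: p0=17/2 p1=17/2 p2=123/8; velocities now: v0=-4 v1=4 v2=1
Collision at t=8/3: particles 1 and 2 swap velocities; positions: p0=-2/3 p1=53/3 p2=53/3; velocities now: v0=-4 v1=1 v2=4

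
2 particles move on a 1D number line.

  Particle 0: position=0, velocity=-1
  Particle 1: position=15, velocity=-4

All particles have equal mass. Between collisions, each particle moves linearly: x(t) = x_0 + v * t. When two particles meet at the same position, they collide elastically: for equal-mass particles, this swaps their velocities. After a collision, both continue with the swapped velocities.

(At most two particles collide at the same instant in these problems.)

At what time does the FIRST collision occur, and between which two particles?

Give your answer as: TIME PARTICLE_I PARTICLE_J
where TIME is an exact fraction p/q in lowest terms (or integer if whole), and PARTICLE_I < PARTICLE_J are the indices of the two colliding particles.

Pair (0,1): pos 0,15 vel -1,-4 -> gap=15, closing at 3/unit, collide at t=5
Earliest collision: t=5 between 0 and 1

Answer: 5 0 1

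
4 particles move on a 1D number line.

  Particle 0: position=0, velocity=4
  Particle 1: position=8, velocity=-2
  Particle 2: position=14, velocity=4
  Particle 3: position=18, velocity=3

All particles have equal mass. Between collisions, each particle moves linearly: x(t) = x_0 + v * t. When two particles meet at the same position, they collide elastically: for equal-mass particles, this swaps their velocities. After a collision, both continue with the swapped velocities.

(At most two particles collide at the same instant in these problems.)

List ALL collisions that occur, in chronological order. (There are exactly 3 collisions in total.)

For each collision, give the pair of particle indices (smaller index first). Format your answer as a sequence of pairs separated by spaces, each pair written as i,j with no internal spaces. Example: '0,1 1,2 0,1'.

Answer: 0,1 2,3 1,2

Derivation:
Collision at t=4/3: particles 0 and 1 swap velocities; positions: p0=16/3 p1=16/3 p2=58/3 p3=22; velocities now: v0=-2 v1=4 v2=4 v3=3
Collision at t=4: particles 2 and 3 swap velocities; positions: p0=0 p1=16 p2=30 p3=30; velocities now: v0=-2 v1=4 v2=3 v3=4
Collision at t=18: particles 1 and 2 swap velocities; positions: p0=-28 p1=72 p2=72 p3=86; velocities now: v0=-2 v1=3 v2=4 v3=4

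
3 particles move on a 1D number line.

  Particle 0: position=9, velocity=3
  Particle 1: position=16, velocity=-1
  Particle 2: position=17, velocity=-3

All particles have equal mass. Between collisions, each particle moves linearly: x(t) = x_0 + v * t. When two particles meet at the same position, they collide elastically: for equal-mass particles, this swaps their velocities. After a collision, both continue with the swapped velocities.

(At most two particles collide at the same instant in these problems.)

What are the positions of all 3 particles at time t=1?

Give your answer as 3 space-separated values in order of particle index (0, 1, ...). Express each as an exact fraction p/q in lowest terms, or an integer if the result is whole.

Answer: 12 14 15

Derivation:
Collision at t=1/2: particles 1 and 2 swap velocities; positions: p0=21/2 p1=31/2 p2=31/2; velocities now: v0=3 v1=-3 v2=-1
Advance to t=1 (no further collisions before then); velocities: v0=3 v1=-3 v2=-1; positions = 12 14 15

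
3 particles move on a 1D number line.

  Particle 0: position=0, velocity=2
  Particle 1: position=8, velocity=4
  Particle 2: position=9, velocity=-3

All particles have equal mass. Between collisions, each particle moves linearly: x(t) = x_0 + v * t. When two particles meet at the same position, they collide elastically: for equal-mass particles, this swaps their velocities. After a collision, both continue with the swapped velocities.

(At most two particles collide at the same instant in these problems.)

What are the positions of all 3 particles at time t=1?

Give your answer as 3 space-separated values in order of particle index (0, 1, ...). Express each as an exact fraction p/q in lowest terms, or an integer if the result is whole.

Collision at t=1/7: particles 1 and 2 swap velocities; positions: p0=2/7 p1=60/7 p2=60/7; velocities now: v0=2 v1=-3 v2=4
Advance to t=1 (no further collisions before then); velocities: v0=2 v1=-3 v2=4; positions = 2 6 12

Answer: 2 6 12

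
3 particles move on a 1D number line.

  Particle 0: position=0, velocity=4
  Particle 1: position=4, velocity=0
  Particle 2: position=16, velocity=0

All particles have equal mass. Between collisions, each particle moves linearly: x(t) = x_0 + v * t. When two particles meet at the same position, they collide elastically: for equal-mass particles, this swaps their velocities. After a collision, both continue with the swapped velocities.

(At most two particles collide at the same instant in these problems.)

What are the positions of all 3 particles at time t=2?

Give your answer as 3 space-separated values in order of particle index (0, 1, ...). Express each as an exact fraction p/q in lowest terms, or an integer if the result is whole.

Answer: 4 8 16

Derivation:
Collision at t=1: particles 0 and 1 swap velocities; positions: p0=4 p1=4 p2=16; velocities now: v0=0 v1=4 v2=0
Advance to t=2 (no further collisions before then); velocities: v0=0 v1=4 v2=0; positions = 4 8 16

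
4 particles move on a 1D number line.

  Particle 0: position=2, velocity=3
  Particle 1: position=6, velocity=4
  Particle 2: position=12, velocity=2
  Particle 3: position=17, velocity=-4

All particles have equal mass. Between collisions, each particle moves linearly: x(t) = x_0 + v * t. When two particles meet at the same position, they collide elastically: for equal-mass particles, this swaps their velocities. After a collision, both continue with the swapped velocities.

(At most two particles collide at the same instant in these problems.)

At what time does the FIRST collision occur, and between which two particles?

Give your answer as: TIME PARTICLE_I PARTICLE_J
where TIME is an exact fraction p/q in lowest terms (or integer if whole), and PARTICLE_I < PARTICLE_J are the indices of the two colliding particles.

Answer: 5/6 2 3

Derivation:
Pair (0,1): pos 2,6 vel 3,4 -> not approaching (rel speed -1 <= 0)
Pair (1,2): pos 6,12 vel 4,2 -> gap=6, closing at 2/unit, collide at t=3
Pair (2,3): pos 12,17 vel 2,-4 -> gap=5, closing at 6/unit, collide at t=5/6
Earliest collision: t=5/6 between 2 and 3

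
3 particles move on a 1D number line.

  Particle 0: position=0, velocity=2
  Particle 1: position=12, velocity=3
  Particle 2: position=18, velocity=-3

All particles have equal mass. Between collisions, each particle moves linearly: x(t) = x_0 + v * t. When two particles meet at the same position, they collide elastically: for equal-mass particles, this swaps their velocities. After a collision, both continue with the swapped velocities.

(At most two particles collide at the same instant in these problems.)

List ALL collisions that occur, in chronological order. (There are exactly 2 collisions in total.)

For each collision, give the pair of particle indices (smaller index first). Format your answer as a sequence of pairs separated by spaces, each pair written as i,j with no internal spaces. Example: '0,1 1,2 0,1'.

Collision at t=1: particles 1 and 2 swap velocities; positions: p0=2 p1=15 p2=15; velocities now: v0=2 v1=-3 v2=3
Collision at t=18/5: particles 0 and 1 swap velocities; positions: p0=36/5 p1=36/5 p2=114/5; velocities now: v0=-3 v1=2 v2=3

Answer: 1,2 0,1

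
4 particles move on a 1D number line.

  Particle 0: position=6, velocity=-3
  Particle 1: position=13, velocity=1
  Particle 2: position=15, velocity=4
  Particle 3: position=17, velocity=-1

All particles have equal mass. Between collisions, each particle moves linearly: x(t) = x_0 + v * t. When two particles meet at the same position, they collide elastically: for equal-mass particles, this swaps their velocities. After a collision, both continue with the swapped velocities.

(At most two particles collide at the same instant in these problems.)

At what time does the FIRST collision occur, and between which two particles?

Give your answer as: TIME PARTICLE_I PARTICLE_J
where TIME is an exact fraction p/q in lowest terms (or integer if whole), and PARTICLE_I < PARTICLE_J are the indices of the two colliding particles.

Pair (0,1): pos 6,13 vel -3,1 -> not approaching (rel speed -4 <= 0)
Pair (1,2): pos 13,15 vel 1,4 -> not approaching (rel speed -3 <= 0)
Pair (2,3): pos 15,17 vel 4,-1 -> gap=2, closing at 5/unit, collide at t=2/5
Earliest collision: t=2/5 between 2 and 3

Answer: 2/5 2 3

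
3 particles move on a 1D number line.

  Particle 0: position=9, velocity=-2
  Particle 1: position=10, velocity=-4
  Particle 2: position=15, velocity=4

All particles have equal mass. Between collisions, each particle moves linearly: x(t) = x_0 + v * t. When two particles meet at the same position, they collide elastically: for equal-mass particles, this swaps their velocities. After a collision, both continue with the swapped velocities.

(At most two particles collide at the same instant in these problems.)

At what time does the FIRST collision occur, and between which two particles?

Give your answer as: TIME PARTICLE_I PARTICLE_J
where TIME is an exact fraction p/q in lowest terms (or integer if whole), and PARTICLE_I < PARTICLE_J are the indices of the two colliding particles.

Answer: 1/2 0 1

Derivation:
Pair (0,1): pos 9,10 vel -2,-4 -> gap=1, closing at 2/unit, collide at t=1/2
Pair (1,2): pos 10,15 vel -4,4 -> not approaching (rel speed -8 <= 0)
Earliest collision: t=1/2 between 0 and 1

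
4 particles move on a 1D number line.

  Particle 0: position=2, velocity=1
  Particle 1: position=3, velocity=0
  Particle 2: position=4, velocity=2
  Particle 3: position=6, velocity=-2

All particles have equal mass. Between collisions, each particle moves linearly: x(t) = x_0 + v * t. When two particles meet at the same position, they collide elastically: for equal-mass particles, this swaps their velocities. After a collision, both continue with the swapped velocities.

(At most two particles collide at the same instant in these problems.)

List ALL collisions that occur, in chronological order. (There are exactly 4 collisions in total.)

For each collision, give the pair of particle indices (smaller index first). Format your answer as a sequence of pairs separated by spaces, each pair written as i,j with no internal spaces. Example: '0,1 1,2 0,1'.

Collision at t=1/2: particles 2 and 3 swap velocities; positions: p0=5/2 p1=3 p2=5 p3=5; velocities now: v0=1 v1=0 v2=-2 v3=2
Collision at t=1: particles 0 and 1 swap velocities; positions: p0=3 p1=3 p2=4 p3=6; velocities now: v0=0 v1=1 v2=-2 v3=2
Collision at t=4/3: particles 1 and 2 swap velocities; positions: p0=3 p1=10/3 p2=10/3 p3=20/3; velocities now: v0=0 v1=-2 v2=1 v3=2
Collision at t=3/2: particles 0 and 1 swap velocities; positions: p0=3 p1=3 p2=7/2 p3=7; velocities now: v0=-2 v1=0 v2=1 v3=2

Answer: 2,3 0,1 1,2 0,1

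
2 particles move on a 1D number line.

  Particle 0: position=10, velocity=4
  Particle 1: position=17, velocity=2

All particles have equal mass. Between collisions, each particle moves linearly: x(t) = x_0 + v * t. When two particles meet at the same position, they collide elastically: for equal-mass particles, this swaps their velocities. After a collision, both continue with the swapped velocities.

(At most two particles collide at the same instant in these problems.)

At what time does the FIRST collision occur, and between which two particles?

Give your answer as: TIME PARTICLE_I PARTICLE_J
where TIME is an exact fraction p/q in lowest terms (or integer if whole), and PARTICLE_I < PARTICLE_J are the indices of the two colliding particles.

Pair (0,1): pos 10,17 vel 4,2 -> gap=7, closing at 2/unit, collide at t=7/2
Earliest collision: t=7/2 between 0 and 1

Answer: 7/2 0 1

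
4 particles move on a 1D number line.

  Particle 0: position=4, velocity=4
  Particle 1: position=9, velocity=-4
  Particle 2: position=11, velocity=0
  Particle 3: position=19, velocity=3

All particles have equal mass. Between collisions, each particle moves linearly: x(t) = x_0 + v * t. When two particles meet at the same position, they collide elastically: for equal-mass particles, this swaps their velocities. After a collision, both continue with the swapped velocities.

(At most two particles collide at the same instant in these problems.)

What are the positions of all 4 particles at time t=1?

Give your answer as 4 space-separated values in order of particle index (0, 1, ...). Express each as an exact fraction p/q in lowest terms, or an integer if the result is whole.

Collision at t=5/8: particles 0 and 1 swap velocities; positions: p0=13/2 p1=13/2 p2=11 p3=167/8; velocities now: v0=-4 v1=4 v2=0 v3=3
Advance to t=1 (no further collisions before then); velocities: v0=-4 v1=4 v2=0 v3=3; positions = 5 8 11 22

Answer: 5 8 11 22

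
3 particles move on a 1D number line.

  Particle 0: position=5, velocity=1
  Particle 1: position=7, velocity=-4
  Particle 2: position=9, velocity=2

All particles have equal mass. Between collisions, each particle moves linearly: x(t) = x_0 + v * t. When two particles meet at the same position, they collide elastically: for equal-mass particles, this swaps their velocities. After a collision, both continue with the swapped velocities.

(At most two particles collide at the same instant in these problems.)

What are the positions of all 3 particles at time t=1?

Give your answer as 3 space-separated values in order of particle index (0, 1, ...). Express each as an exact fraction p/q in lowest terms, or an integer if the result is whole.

Answer: 3 6 11

Derivation:
Collision at t=2/5: particles 0 and 1 swap velocities; positions: p0=27/5 p1=27/5 p2=49/5; velocities now: v0=-4 v1=1 v2=2
Advance to t=1 (no further collisions before then); velocities: v0=-4 v1=1 v2=2; positions = 3 6 11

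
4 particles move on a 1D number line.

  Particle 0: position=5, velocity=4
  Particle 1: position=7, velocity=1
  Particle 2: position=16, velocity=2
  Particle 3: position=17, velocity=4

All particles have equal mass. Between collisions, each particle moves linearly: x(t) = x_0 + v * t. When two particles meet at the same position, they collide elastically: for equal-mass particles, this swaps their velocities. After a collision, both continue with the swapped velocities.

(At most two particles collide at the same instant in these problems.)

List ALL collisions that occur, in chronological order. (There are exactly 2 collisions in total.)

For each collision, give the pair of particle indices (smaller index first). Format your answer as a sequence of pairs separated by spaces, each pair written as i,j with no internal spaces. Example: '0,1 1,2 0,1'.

Collision at t=2/3: particles 0 and 1 swap velocities; positions: p0=23/3 p1=23/3 p2=52/3 p3=59/3; velocities now: v0=1 v1=4 v2=2 v3=4
Collision at t=11/2: particles 1 and 2 swap velocities; positions: p0=25/2 p1=27 p2=27 p3=39; velocities now: v0=1 v1=2 v2=4 v3=4

Answer: 0,1 1,2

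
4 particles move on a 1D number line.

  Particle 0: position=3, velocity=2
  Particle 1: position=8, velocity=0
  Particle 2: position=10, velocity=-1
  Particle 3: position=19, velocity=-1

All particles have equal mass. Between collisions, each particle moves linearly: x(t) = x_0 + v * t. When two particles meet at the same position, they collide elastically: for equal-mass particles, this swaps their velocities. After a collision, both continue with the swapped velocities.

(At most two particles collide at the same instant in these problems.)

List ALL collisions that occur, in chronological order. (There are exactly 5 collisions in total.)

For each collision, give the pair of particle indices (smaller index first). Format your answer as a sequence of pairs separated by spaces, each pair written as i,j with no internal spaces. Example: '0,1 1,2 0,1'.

Answer: 1,2 0,1 1,2 2,3 1,2

Derivation:
Collision at t=2: particles 1 and 2 swap velocities; positions: p0=7 p1=8 p2=8 p3=17; velocities now: v0=2 v1=-1 v2=0 v3=-1
Collision at t=7/3: particles 0 and 1 swap velocities; positions: p0=23/3 p1=23/3 p2=8 p3=50/3; velocities now: v0=-1 v1=2 v2=0 v3=-1
Collision at t=5/2: particles 1 and 2 swap velocities; positions: p0=15/2 p1=8 p2=8 p3=33/2; velocities now: v0=-1 v1=0 v2=2 v3=-1
Collision at t=16/3: particles 2 and 3 swap velocities; positions: p0=14/3 p1=8 p2=41/3 p3=41/3; velocities now: v0=-1 v1=0 v2=-1 v3=2
Collision at t=11: particles 1 and 2 swap velocities; positions: p0=-1 p1=8 p2=8 p3=25; velocities now: v0=-1 v1=-1 v2=0 v3=2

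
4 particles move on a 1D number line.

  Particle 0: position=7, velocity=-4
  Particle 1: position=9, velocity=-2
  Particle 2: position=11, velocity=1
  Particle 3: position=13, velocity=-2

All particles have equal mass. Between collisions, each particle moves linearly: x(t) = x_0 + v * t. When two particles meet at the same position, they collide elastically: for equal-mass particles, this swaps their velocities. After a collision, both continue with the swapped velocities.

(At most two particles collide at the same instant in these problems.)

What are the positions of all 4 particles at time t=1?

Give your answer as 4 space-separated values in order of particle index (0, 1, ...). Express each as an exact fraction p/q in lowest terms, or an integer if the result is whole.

Answer: 3 7 11 12

Derivation:
Collision at t=2/3: particles 2 and 3 swap velocities; positions: p0=13/3 p1=23/3 p2=35/3 p3=35/3; velocities now: v0=-4 v1=-2 v2=-2 v3=1
Advance to t=1 (no further collisions before then); velocities: v0=-4 v1=-2 v2=-2 v3=1; positions = 3 7 11 12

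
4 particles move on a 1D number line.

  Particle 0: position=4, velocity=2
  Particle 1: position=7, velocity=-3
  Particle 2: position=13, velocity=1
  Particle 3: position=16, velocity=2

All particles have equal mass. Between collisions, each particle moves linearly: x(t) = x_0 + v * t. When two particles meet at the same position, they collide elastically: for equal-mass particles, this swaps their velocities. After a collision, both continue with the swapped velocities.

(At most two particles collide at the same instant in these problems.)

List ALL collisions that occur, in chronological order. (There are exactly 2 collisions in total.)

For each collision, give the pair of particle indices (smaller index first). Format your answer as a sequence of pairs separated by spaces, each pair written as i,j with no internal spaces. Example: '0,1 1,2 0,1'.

Answer: 0,1 1,2

Derivation:
Collision at t=3/5: particles 0 and 1 swap velocities; positions: p0=26/5 p1=26/5 p2=68/5 p3=86/5; velocities now: v0=-3 v1=2 v2=1 v3=2
Collision at t=9: particles 1 and 2 swap velocities; positions: p0=-20 p1=22 p2=22 p3=34; velocities now: v0=-3 v1=1 v2=2 v3=2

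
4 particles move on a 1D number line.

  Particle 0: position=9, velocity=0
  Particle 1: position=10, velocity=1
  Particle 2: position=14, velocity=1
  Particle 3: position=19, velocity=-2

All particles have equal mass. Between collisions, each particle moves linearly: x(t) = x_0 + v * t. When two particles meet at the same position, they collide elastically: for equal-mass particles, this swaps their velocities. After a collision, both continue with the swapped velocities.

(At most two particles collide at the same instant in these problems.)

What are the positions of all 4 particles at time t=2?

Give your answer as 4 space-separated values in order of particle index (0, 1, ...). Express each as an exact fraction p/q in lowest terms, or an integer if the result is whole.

Answer: 9 12 15 16

Derivation:
Collision at t=5/3: particles 2 and 3 swap velocities; positions: p0=9 p1=35/3 p2=47/3 p3=47/3; velocities now: v0=0 v1=1 v2=-2 v3=1
Advance to t=2 (no further collisions before then); velocities: v0=0 v1=1 v2=-2 v3=1; positions = 9 12 15 16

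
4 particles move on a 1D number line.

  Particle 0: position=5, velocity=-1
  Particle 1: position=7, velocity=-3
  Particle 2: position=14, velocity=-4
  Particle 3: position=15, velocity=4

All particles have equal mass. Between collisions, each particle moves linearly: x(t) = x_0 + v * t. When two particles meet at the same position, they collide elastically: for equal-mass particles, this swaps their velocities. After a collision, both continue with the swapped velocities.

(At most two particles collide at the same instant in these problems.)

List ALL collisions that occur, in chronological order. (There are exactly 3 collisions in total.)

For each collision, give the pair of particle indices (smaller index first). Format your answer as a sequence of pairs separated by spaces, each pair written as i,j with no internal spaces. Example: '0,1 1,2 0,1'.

Answer: 0,1 1,2 0,1

Derivation:
Collision at t=1: particles 0 and 1 swap velocities; positions: p0=4 p1=4 p2=10 p3=19; velocities now: v0=-3 v1=-1 v2=-4 v3=4
Collision at t=3: particles 1 and 2 swap velocities; positions: p0=-2 p1=2 p2=2 p3=27; velocities now: v0=-3 v1=-4 v2=-1 v3=4
Collision at t=7: particles 0 and 1 swap velocities; positions: p0=-14 p1=-14 p2=-2 p3=43; velocities now: v0=-4 v1=-3 v2=-1 v3=4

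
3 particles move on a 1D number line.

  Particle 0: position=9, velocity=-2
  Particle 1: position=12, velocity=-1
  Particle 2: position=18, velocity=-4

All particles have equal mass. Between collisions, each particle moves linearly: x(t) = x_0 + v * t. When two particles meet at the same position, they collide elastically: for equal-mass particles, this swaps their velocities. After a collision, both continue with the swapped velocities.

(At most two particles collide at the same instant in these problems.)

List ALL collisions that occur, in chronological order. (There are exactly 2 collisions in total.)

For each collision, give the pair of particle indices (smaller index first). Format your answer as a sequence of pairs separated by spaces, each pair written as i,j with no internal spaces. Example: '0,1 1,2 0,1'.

Collision at t=2: particles 1 and 2 swap velocities; positions: p0=5 p1=10 p2=10; velocities now: v0=-2 v1=-4 v2=-1
Collision at t=9/2: particles 0 and 1 swap velocities; positions: p0=0 p1=0 p2=15/2; velocities now: v0=-4 v1=-2 v2=-1

Answer: 1,2 0,1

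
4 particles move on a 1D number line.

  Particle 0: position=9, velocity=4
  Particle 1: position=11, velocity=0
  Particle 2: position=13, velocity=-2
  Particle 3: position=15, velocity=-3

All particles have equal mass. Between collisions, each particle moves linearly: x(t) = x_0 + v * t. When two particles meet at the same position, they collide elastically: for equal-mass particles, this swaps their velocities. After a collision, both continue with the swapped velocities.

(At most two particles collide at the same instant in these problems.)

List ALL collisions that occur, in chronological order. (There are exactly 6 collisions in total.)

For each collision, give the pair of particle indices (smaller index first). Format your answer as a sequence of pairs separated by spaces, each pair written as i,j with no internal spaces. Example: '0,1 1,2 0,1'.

Collision at t=1/2: particles 0 and 1 swap velocities; positions: p0=11 p1=11 p2=12 p3=27/2; velocities now: v0=0 v1=4 v2=-2 v3=-3
Collision at t=2/3: particles 1 and 2 swap velocities; positions: p0=11 p1=35/3 p2=35/3 p3=13; velocities now: v0=0 v1=-2 v2=4 v3=-3
Collision at t=6/7: particles 2 and 3 swap velocities; positions: p0=11 p1=79/7 p2=87/7 p3=87/7; velocities now: v0=0 v1=-2 v2=-3 v3=4
Collision at t=1: particles 0 and 1 swap velocities; positions: p0=11 p1=11 p2=12 p3=13; velocities now: v0=-2 v1=0 v2=-3 v3=4
Collision at t=4/3: particles 1 and 2 swap velocities; positions: p0=31/3 p1=11 p2=11 p3=43/3; velocities now: v0=-2 v1=-3 v2=0 v3=4
Collision at t=2: particles 0 and 1 swap velocities; positions: p0=9 p1=9 p2=11 p3=17; velocities now: v0=-3 v1=-2 v2=0 v3=4

Answer: 0,1 1,2 2,3 0,1 1,2 0,1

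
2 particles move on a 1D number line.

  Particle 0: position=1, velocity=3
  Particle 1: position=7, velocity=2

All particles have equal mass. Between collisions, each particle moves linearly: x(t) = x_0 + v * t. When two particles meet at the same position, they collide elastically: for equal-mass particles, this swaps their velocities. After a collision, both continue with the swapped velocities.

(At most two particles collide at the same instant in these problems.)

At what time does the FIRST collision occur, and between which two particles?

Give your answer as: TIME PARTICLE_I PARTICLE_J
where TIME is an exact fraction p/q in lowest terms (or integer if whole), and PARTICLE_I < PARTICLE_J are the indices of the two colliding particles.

Pair (0,1): pos 1,7 vel 3,2 -> gap=6, closing at 1/unit, collide at t=6
Earliest collision: t=6 between 0 and 1

Answer: 6 0 1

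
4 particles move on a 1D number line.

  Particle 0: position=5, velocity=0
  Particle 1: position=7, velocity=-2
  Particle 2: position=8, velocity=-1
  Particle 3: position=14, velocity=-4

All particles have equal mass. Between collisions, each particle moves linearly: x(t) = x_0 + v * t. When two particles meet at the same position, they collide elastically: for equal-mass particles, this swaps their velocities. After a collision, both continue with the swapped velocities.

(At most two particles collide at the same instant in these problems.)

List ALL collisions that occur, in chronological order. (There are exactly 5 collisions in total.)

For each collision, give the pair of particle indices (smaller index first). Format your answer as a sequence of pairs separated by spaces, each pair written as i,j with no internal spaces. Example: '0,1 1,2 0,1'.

Collision at t=1: particles 0 and 1 swap velocities; positions: p0=5 p1=5 p2=7 p3=10; velocities now: v0=-2 v1=0 v2=-1 v3=-4
Collision at t=2: particles 2 and 3 swap velocities; positions: p0=3 p1=5 p2=6 p3=6; velocities now: v0=-2 v1=0 v2=-4 v3=-1
Collision at t=9/4: particles 1 and 2 swap velocities; positions: p0=5/2 p1=5 p2=5 p3=23/4; velocities now: v0=-2 v1=-4 v2=0 v3=-1
Collision at t=3: particles 2 and 3 swap velocities; positions: p0=1 p1=2 p2=5 p3=5; velocities now: v0=-2 v1=-4 v2=-1 v3=0
Collision at t=7/2: particles 0 and 1 swap velocities; positions: p0=0 p1=0 p2=9/2 p3=5; velocities now: v0=-4 v1=-2 v2=-1 v3=0

Answer: 0,1 2,3 1,2 2,3 0,1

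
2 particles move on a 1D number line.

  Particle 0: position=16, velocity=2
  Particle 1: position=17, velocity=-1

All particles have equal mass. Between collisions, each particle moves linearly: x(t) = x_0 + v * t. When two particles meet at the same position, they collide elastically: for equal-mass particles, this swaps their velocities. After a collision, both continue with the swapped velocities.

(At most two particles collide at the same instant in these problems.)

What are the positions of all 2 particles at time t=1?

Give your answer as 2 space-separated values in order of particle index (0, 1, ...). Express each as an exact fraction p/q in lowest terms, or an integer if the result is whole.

Collision at t=1/3: particles 0 and 1 swap velocities; positions: p0=50/3 p1=50/3; velocities now: v0=-1 v1=2
Advance to t=1 (no further collisions before then); velocities: v0=-1 v1=2; positions = 16 18

Answer: 16 18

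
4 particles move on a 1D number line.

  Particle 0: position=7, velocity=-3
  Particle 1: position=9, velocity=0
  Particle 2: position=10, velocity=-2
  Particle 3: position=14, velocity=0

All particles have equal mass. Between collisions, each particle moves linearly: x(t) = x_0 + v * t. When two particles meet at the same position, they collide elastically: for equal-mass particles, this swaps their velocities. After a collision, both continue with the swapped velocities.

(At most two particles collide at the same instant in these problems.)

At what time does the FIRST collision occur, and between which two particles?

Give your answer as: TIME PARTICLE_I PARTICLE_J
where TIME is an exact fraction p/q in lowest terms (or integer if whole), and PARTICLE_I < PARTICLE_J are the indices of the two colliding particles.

Answer: 1/2 1 2

Derivation:
Pair (0,1): pos 7,9 vel -3,0 -> not approaching (rel speed -3 <= 0)
Pair (1,2): pos 9,10 vel 0,-2 -> gap=1, closing at 2/unit, collide at t=1/2
Pair (2,3): pos 10,14 vel -2,0 -> not approaching (rel speed -2 <= 0)
Earliest collision: t=1/2 between 1 and 2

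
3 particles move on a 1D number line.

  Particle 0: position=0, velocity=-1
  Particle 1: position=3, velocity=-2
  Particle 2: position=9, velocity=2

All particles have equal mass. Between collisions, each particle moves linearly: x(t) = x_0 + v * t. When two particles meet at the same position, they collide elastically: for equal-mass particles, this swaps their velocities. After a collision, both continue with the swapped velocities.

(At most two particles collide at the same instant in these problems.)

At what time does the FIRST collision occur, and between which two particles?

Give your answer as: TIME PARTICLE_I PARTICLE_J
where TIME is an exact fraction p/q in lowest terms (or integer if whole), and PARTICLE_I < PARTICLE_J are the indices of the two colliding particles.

Pair (0,1): pos 0,3 vel -1,-2 -> gap=3, closing at 1/unit, collide at t=3
Pair (1,2): pos 3,9 vel -2,2 -> not approaching (rel speed -4 <= 0)
Earliest collision: t=3 between 0 and 1

Answer: 3 0 1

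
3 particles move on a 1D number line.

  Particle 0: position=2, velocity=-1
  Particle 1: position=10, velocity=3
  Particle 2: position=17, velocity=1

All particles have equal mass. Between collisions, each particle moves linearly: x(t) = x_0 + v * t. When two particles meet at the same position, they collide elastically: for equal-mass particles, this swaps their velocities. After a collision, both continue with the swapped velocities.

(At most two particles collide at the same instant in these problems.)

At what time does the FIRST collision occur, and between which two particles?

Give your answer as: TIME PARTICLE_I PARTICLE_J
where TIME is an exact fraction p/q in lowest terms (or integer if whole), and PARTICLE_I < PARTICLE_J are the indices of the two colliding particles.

Pair (0,1): pos 2,10 vel -1,3 -> not approaching (rel speed -4 <= 0)
Pair (1,2): pos 10,17 vel 3,1 -> gap=7, closing at 2/unit, collide at t=7/2
Earliest collision: t=7/2 between 1 and 2

Answer: 7/2 1 2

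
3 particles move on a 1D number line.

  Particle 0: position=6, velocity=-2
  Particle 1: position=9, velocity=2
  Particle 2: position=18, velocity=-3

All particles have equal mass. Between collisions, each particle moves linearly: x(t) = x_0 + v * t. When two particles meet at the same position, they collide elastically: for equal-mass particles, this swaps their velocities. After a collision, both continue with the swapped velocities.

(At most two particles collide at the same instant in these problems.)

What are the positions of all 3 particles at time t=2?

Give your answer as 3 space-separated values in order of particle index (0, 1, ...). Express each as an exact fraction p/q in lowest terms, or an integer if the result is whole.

Answer: 2 12 13

Derivation:
Collision at t=9/5: particles 1 and 2 swap velocities; positions: p0=12/5 p1=63/5 p2=63/5; velocities now: v0=-2 v1=-3 v2=2
Advance to t=2 (no further collisions before then); velocities: v0=-2 v1=-3 v2=2; positions = 2 12 13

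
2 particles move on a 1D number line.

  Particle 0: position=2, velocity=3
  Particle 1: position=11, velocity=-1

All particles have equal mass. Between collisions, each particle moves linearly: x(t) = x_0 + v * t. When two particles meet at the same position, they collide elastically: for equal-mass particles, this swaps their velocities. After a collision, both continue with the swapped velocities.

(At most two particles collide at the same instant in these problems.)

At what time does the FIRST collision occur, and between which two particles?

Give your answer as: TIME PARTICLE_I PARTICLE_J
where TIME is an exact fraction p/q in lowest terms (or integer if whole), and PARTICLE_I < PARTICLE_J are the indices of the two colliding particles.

Pair (0,1): pos 2,11 vel 3,-1 -> gap=9, closing at 4/unit, collide at t=9/4
Earliest collision: t=9/4 between 0 and 1

Answer: 9/4 0 1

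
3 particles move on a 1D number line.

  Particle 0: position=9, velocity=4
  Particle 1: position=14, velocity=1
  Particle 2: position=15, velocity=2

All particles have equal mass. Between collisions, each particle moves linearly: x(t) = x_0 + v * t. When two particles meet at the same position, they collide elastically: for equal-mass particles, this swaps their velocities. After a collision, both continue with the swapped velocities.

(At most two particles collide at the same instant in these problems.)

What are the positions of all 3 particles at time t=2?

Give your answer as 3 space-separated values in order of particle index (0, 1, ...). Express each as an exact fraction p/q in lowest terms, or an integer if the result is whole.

Collision at t=5/3: particles 0 and 1 swap velocities; positions: p0=47/3 p1=47/3 p2=55/3; velocities now: v0=1 v1=4 v2=2
Advance to t=2 (no further collisions before then); velocities: v0=1 v1=4 v2=2; positions = 16 17 19

Answer: 16 17 19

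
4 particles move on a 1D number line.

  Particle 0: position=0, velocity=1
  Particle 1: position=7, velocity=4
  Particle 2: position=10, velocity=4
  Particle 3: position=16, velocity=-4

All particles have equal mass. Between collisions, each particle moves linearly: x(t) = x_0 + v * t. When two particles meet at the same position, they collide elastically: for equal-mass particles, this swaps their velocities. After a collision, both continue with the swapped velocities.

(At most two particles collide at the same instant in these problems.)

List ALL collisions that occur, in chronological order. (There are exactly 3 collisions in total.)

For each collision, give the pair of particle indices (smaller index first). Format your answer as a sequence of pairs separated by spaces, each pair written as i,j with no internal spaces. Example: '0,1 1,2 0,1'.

Collision at t=3/4: particles 2 and 3 swap velocities; positions: p0=3/4 p1=10 p2=13 p3=13; velocities now: v0=1 v1=4 v2=-4 v3=4
Collision at t=9/8: particles 1 and 2 swap velocities; positions: p0=9/8 p1=23/2 p2=23/2 p3=29/2; velocities now: v0=1 v1=-4 v2=4 v3=4
Collision at t=16/5: particles 0 and 1 swap velocities; positions: p0=16/5 p1=16/5 p2=99/5 p3=114/5; velocities now: v0=-4 v1=1 v2=4 v3=4

Answer: 2,3 1,2 0,1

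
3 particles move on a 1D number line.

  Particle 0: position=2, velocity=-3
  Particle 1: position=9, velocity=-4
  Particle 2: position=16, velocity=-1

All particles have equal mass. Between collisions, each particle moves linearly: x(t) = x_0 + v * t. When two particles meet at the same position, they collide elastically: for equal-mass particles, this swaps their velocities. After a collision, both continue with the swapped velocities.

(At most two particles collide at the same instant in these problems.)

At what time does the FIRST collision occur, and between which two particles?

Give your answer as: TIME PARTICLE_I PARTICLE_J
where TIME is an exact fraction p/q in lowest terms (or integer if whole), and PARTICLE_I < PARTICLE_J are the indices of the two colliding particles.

Answer: 7 0 1

Derivation:
Pair (0,1): pos 2,9 vel -3,-4 -> gap=7, closing at 1/unit, collide at t=7
Pair (1,2): pos 9,16 vel -4,-1 -> not approaching (rel speed -3 <= 0)
Earliest collision: t=7 between 0 and 1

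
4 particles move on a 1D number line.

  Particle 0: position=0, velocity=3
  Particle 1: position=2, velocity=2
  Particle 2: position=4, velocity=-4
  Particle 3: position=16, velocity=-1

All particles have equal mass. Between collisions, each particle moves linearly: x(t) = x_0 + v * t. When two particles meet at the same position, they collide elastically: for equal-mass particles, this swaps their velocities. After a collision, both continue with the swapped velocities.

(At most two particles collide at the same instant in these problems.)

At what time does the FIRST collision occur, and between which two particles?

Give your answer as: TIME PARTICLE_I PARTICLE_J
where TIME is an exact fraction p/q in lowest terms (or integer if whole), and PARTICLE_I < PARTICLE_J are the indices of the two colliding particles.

Pair (0,1): pos 0,2 vel 3,2 -> gap=2, closing at 1/unit, collide at t=2
Pair (1,2): pos 2,4 vel 2,-4 -> gap=2, closing at 6/unit, collide at t=1/3
Pair (2,3): pos 4,16 vel -4,-1 -> not approaching (rel speed -3 <= 0)
Earliest collision: t=1/3 between 1 and 2

Answer: 1/3 1 2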